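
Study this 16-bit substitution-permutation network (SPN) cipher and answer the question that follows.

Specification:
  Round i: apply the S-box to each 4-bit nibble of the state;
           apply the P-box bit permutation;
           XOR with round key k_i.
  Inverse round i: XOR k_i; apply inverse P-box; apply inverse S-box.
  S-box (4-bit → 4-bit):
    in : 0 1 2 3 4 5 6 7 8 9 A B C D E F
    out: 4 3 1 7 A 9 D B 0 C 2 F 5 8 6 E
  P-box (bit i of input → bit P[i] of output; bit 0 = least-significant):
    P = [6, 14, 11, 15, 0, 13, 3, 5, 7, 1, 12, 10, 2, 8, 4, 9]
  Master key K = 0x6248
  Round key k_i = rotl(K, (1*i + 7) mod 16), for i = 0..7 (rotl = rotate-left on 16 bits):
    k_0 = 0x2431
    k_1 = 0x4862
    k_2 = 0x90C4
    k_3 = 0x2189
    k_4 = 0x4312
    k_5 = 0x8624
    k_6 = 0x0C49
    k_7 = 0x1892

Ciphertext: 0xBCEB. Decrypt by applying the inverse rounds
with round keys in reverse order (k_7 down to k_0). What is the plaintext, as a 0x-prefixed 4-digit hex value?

s_0 = ciphertext = 0xBCEB
s_1 = InvRound(s_0, k_7) = 0x0DB5
s_2 = InvRound(s_1, k_6) = 0x3292
s_3 = InvRound(s_2, k_5) = 0xCB4D
s_4 = InvRound(s_3, k_4) = 0xCAC6
s_5 = InvRound(s_4, k_3) = 0x7A3B
s_6 = InvRound(s_5, k_2) = 0x61BB
s_7 = InvRound(s_6, k_1) = 0xE23C
s_8 = InvRound(s_7, k_0) = 0x5DC4

0x5DC4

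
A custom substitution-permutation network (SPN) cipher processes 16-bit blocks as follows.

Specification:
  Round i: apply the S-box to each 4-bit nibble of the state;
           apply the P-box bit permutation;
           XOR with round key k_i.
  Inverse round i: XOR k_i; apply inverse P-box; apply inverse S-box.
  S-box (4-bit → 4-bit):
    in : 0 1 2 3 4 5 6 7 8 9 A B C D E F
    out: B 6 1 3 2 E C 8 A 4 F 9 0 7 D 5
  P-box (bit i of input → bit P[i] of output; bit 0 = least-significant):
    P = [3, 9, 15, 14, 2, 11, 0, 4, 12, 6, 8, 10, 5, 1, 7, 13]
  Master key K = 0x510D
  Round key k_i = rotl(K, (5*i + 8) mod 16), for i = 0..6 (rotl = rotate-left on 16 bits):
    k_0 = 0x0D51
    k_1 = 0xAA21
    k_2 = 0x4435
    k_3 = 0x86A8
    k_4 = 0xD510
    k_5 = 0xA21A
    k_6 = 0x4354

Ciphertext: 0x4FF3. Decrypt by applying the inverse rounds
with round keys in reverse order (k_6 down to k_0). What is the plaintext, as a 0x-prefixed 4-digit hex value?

s_0 = ciphertext = 0x4FF3
s_1 = InvRound(s_0, k_6) = 0xD7DC
s_2 = InvRound(s_1, k_5) = 0x5A27
s_3 = InvRound(s_2, k_4) = 0x36A1
s_4 = InvRound(s_3, k_3) = 0x729F
s_5 = InvRound(s_4, k_2) = 0xABC3
s_6 = InvRound(s_5, k_1) = 0xD1CC
s_7 = InvRound(s_6, k_0) = 0x9BAE

0x9BAE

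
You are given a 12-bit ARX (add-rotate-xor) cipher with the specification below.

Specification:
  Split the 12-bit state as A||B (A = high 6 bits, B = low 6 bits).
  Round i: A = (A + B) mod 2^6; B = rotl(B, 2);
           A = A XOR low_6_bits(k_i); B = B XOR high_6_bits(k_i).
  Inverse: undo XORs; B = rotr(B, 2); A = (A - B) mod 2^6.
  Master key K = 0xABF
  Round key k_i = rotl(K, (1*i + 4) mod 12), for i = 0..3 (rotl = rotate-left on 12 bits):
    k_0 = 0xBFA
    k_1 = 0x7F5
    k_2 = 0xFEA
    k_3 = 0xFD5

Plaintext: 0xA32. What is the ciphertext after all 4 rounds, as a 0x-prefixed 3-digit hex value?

0x293

s_0 = plaintext = 0xA32
s_1 = Round(s_0, k_0) = 0x824
s_2 = Round(s_1, k_1) = 0xC4D
s_3 = Round(s_2, k_2) = 0x50B
s_4 = Round(s_3, k_3) = 0x293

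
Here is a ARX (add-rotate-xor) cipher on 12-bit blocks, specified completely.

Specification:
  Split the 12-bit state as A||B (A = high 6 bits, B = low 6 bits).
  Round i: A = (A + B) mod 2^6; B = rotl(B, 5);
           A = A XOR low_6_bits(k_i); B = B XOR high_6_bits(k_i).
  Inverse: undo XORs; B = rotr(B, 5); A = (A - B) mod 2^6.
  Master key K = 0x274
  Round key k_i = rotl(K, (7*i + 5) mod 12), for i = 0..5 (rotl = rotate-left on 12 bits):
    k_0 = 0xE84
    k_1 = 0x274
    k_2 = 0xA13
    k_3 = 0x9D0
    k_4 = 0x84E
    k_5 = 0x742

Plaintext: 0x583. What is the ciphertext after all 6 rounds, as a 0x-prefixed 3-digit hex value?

s_0 = plaintext = 0x583
s_1 = Round(s_0, k_0) = 0x75B
s_2 = Round(s_1, k_1) = 0x324
s_3 = Round(s_2, k_2) = 0x8FA
s_4 = Round(s_3, k_3) = 0x37A
s_5 = Round(s_4, k_4) = 0x27C
s_6 = Round(s_5, k_5) = 0x1C3

0x1C3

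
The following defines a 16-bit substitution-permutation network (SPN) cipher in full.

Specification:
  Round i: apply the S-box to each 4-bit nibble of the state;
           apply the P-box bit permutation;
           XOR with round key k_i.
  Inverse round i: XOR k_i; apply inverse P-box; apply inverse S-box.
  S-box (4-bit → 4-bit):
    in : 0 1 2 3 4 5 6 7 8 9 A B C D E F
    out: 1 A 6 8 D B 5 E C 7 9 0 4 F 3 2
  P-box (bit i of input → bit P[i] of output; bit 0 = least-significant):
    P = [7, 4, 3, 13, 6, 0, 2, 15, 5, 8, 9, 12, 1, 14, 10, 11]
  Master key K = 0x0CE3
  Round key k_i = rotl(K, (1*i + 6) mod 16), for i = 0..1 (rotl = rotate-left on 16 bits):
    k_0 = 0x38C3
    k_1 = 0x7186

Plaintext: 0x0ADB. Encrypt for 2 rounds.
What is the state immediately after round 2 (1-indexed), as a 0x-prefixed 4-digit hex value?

s_0 = plaintext = 0x0ADB
s_1 = Round(s_0, k_0) = 0xA8A4
s_2 = Round(s_1, k_1) = 0xCB4C

0xCB4C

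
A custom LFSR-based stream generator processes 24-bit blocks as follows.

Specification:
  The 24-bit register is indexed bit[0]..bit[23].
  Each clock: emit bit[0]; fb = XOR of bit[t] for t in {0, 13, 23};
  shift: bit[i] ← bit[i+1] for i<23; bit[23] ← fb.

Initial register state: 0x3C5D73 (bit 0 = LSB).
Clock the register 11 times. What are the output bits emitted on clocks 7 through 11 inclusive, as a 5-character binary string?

reg_0 = 0x3C5D73
clock 1: out=1, reg = 0x9E2EB9
clock 2: out=1, reg = 0xCF175C
clock 3: out=0, reg = 0xE78BAE
clock 4: out=0, reg = 0xF3C5D7
clock 5: out=1, reg = 0x79E2EB
clock 6: out=1, reg = 0x3CF175
clock 7: out=1, reg = 0x1E78BA
clock 8: out=0, reg = 0x8F3C5D
clock 9: out=1, reg = 0xC79E2E
clock 10: out=0, reg = 0xE3CF17
clock 11: out=1, reg = 0x71E78B

10101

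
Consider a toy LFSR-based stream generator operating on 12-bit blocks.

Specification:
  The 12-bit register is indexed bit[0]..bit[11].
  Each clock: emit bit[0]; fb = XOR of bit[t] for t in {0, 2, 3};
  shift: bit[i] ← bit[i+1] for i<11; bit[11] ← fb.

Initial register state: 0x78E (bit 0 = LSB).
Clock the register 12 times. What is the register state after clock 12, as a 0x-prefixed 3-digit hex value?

0xE9C

reg_0 = 0x78E
clock 1: out=0, reg = 0x3C7
clock 2: out=1, reg = 0x1E3
clock 3: out=1, reg = 0x8F1
clock 4: out=1, reg = 0xC78
clock 5: out=0, reg = 0xE3C
clock 6: out=0, reg = 0x71E
clock 7: out=0, reg = 0x38F
clock 8: out=1, reg = 0x9C7
clock 9: out=1, reg = 0x4E3
clock 10: out=1, reg = 0xA71
clock 11: out=1, reg = 0xD38
clock 12: out=0, reg = 0xE9C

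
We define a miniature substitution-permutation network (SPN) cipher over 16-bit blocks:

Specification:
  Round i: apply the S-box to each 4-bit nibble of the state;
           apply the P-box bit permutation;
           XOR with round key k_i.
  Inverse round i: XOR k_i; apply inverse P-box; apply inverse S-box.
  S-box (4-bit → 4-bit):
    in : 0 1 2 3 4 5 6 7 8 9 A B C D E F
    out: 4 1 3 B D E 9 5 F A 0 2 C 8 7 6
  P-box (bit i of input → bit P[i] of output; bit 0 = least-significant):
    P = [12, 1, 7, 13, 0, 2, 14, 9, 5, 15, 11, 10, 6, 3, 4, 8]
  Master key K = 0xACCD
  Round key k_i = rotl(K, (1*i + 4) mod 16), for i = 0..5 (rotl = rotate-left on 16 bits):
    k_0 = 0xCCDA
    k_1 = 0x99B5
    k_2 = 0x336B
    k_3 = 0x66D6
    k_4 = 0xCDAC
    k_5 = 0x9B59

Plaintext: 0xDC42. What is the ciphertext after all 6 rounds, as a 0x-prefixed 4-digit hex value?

0x8191

s_0 = plaintext = 0xDC42
s_1 = Round(s_0, k_0) = 0x93D9
s_2 = Round(s_1, k_1) = 0x3E9F
s_3 = Round(s_2, k_2) = 0xB885
s_4 = Round(s_3, k_3) = 0x8879
s_5 = Round(s_4, k_4) = 0x20D7
s_6 = Round(s_5, k_5) = 0x8191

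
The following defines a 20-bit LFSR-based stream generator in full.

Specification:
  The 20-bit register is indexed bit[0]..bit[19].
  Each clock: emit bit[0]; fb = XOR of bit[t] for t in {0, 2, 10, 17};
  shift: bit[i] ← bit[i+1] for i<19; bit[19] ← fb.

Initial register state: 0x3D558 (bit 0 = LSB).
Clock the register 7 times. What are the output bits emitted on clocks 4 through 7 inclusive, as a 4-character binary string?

reg_0 = 0x3D558
clock 1: out=0, reg = 0x1EAAC
clock 2: out=0, reg = 0x8F556
clock 3: out=0, reg = 0x47AAB
clock 4: out=1, reg = 0xA3D55
clock 5: out=1, reg = 0x51EAA
clock 6: out=0, reg = 0xA8F55
clock 7: out=1, reg = 0x547AA

1101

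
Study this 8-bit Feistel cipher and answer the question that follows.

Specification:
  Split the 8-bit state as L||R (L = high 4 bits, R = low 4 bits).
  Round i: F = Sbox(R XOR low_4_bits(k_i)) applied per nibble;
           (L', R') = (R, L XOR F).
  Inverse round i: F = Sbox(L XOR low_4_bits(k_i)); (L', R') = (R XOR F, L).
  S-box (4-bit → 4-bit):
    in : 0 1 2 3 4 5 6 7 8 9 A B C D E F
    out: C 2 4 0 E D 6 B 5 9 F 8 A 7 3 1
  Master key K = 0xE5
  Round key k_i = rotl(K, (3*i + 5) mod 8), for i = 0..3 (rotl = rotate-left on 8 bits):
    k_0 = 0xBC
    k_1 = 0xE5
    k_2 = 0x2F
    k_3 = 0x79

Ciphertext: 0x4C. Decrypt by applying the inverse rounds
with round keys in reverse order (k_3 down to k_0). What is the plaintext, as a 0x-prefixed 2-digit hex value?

s_0 = ciphertext = 0x4C
s_1 = InvRound(s_0, k_3) = 0xB4
s_2 = InvRound(s_1, k_2) = 0xAB
s_3 = InvRound(s_2, k_1) = 0xAA
s_4 = InvRound(s_3, k_0) = 0xCA

0xCA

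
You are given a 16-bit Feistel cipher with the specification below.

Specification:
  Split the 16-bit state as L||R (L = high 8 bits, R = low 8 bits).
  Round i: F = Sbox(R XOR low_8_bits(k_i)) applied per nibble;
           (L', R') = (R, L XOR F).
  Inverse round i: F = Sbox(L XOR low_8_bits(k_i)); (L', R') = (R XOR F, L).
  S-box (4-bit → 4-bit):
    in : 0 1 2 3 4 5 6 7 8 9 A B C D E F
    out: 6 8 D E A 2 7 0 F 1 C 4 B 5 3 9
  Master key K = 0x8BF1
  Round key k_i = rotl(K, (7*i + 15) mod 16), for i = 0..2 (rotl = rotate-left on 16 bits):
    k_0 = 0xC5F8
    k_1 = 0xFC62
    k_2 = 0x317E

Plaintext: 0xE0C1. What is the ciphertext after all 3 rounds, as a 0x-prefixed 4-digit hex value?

s_0 = plaintext = 0xE0C1
s_1 = Round(s_0, k_0) = 0xC101
s_2 = Round(s_1, k_1) = 0x01BF
s_3 = Round(s_2, k_2) = 0xBFB9

0xBFB9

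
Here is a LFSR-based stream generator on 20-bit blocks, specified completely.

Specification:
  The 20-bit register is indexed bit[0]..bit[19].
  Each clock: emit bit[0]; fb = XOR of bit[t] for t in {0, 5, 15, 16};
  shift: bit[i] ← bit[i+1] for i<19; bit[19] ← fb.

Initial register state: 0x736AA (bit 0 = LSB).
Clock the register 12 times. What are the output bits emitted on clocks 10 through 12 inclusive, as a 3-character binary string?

110

reg_0 = 0x736AA
clock 1: out=0, reg = 0x39B55
clock 2: out=1, reg = 0x9CDAA
clock 3: out=0, reg = 0xCE6D5
clock 4: out=1, reg = 0x6736A
clock 5: out=0, reg = 0xB39B5
clock 6: out=1, reg = 0xD9CDA
clock 7: out=0, reg = 0x6CE6D
clock 8: out=1, reg = 0xB6736
clock 9: out=0, reg = 0x5B39B
clock 10: out=1, reg = 0xAD9CD
clock 11: out=1, reg = 0x56CE6
clock 12: out=0, reg = 0x2B673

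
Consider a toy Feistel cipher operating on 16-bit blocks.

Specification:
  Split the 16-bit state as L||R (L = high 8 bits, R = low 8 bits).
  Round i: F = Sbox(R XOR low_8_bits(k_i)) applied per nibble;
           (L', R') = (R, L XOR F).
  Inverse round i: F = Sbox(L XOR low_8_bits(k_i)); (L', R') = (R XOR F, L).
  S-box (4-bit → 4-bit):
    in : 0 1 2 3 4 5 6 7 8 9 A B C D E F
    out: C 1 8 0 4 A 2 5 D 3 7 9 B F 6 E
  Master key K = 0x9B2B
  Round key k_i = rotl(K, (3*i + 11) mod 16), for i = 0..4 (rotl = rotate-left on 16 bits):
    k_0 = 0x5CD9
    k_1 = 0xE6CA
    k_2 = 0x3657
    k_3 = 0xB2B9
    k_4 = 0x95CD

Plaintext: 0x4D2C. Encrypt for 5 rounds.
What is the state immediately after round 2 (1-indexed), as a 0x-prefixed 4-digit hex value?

s_0 = plaintext = 0x4D2C
s_1 = Round(s_0, k_0) = 0x2CA7
s_2 = Round(s_1, k_1) = 0xA703
s_3 = Round(s_2, k_2) = 0x0303
s_4 = Round(s_3, k_3) = 0x0394
s_5 = Round(s_4, k_4) = 0x94A0

0xA703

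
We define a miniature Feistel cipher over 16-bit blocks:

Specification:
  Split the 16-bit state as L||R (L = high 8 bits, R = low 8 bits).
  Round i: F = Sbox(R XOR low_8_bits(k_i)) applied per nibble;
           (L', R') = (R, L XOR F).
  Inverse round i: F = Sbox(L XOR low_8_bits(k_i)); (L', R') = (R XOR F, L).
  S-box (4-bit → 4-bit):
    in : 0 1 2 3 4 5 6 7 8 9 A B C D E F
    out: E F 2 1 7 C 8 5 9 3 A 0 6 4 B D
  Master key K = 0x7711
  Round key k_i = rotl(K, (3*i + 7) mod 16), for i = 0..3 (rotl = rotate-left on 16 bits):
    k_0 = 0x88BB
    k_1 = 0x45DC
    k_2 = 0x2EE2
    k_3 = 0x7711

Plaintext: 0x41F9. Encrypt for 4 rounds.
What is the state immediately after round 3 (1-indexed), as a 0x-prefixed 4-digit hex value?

0x449B

s_0 = plaintext = 0x41F9
s_1 = Round(s_0, k_0) = 0xF933
s_2 = Round(s_1, k_1) = 0x3344
s_3 = Round(s_2, k_2) = 0x449B
s_4 = Round(s_3, k_3) = 0x9BDE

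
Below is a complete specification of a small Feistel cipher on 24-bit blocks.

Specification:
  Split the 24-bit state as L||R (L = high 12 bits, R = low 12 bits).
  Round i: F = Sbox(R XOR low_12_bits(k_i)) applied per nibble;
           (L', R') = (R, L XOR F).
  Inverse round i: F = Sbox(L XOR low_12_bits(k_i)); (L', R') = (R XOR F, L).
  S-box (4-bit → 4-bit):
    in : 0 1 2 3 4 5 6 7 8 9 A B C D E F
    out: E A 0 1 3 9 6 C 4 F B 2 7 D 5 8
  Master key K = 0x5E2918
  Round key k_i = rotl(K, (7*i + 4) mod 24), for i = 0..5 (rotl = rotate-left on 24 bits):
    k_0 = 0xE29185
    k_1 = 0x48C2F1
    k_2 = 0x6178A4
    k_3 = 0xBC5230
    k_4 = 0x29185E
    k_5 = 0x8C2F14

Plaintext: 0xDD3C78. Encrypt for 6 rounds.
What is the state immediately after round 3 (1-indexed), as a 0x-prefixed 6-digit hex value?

0xCC033D

s_0 = plaintext = 0xDD3C78
s_1 = Round(s_0, k_0) = 0xC7805E
s_2 = Round(s_1, k_1) = 0x05ECC0
s_3 = Round(s_2, k_2) = 0xCC033D
s_4 = Round(s_3, k_3) = 0x33D62D
s_5 = Round(s_4, k_4) = 0x62D6FC
s_6 = Round(s_5, k_5) = 0x6FC979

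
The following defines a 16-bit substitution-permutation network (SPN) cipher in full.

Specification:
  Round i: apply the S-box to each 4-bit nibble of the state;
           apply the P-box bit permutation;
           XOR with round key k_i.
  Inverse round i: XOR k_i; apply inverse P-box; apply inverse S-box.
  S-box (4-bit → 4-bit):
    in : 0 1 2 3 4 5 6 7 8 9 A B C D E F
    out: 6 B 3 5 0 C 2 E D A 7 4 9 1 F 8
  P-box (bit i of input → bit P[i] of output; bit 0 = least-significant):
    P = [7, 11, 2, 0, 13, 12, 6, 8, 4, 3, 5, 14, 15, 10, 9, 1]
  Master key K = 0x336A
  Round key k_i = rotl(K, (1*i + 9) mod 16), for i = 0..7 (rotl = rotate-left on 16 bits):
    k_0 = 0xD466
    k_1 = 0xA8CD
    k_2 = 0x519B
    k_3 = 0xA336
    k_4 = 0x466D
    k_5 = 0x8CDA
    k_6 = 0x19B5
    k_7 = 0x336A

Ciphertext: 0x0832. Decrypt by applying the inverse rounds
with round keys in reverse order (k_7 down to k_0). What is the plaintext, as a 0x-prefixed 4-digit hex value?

0x64EA

s_0 = ciphertext = 0x0832
s_1 = InvRound(s_0, k_7) = 0xB2E6
s_2 = InvRound(s_1, k_6) = 0x8D89
s_3 = InvRound(s_2, k_5) = 0xFD5F
s_4 = InvRound(s_3, k_4) = 0x8316
s_5 = InvRound(s_4, k_3) = 0x4BD4
s_6 = InvRound(s_5, k_2) = 0x5607
s_7 = InvRound(s_6, k_1) = 0xE9A2
s_8 = InvRound(s_7, k_0) = 0x64EA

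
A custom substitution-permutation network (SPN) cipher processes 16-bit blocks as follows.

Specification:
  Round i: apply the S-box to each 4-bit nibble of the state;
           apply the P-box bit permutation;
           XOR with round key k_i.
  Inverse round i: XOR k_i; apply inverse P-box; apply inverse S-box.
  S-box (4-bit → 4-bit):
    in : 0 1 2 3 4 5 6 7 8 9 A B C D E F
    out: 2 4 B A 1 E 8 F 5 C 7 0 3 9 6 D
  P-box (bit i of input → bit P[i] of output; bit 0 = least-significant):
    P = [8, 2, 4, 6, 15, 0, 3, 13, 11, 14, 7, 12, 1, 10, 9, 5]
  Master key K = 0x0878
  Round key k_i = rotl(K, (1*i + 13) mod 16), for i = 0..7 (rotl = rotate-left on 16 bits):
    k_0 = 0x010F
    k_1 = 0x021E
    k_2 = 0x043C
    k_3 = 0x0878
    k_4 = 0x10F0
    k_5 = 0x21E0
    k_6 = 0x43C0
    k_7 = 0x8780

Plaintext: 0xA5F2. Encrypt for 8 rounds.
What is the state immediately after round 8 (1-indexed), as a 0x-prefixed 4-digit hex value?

s_0 = plaintext = 0xA5F2
s_1 = Round(s_0, k_0) = 0xF6C1
s_2 = Round(s_1, k_1) = 0x902D
s_3 = Round(s_2, k_2) = 0xE75D
s_4 = Round(s_3, k_3) = 0x77B1
s_5 = Round(s_4, k_4) = 0x4E42
s_6 = Round(s_5, k_5) = 0xE026
s_7 = Round(s_6, k_6) = 0xA581
s_8 = Round(s_7, k_7) = 0x511A

0x511A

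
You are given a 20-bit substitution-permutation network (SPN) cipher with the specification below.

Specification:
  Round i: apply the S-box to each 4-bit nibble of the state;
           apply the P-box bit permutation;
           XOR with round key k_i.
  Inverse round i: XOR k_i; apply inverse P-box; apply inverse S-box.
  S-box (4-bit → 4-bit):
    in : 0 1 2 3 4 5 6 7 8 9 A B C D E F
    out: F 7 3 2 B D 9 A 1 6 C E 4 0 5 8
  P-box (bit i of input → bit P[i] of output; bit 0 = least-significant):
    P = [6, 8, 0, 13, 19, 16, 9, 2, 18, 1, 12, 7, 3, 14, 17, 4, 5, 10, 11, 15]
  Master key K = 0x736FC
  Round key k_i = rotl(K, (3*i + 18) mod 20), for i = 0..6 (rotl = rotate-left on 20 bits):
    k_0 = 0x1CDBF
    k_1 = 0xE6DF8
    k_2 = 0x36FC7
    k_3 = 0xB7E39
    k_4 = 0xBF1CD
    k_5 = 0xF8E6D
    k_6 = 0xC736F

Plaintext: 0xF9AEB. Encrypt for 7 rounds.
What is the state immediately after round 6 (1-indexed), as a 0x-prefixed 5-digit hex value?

s_0 = plaintext = 0xF9AEB
s_1 = Round(s_0, k_0) = 0xB3E3E
s_2 = Round(s_1, k_1) = 0xBB1B9
s_3 = Round(s_2, k_2) = 0x4B0D0
s_4 = Round(s_3, k_3) = 0xD8BCA
s_5 = Round(s_4, k_4) = 0xBC346
s_6 = Round(s_5, k_5) = 0x4222B
s_7 = Round(s_6, k_6) = 0x19644

0x4222B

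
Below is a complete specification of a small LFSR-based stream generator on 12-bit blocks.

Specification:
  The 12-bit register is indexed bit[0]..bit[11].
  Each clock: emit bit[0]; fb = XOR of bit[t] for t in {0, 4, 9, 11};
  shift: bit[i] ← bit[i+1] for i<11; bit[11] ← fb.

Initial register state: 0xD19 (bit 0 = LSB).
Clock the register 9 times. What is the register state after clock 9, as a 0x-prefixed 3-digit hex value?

reg_0 = 0xD19
clock 1: out=1, reg = 0xE8C
clock 2: out=0, reg = 0x746
clock 3: out=0, reg = 0xBA3
clock 4: out=1, reg = 0xDD1
clock 5: out=1, reg = 0xEE8
clock 6: out=0, reg = 0x774
clock 7: out=0, reg = 0x3BA
clock 8: out=0, reg = 0x1DD
clock 9: out=1, reg = 0x0EE

0x0EE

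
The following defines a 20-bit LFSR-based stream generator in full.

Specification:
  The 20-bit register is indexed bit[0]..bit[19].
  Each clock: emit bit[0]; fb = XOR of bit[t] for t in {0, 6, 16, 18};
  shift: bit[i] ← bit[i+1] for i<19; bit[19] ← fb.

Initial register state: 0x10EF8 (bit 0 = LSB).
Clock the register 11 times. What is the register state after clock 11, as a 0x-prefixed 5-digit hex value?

reg_0 = 0x10EF8
clock 1: out=0, reg = 0x0877C
clock 2: out=0, reg = 0x843BE
clock 3: out=0, reg = 0x421DF
clock 4: out=1, reg = 0xA10EF
clock 5: out=1, reg = 0x50877
clock 6: out=1, reg = 0x2843B
clock 7: out=1, reg = 0x9421D
clock 8: out=1, reg = 0x4A10E
clock 9: out=0, reg = 0xA5087
clock 10: out=1, reg = 0xD2843
clock 11: out=1, reg = 0x69421

0x69421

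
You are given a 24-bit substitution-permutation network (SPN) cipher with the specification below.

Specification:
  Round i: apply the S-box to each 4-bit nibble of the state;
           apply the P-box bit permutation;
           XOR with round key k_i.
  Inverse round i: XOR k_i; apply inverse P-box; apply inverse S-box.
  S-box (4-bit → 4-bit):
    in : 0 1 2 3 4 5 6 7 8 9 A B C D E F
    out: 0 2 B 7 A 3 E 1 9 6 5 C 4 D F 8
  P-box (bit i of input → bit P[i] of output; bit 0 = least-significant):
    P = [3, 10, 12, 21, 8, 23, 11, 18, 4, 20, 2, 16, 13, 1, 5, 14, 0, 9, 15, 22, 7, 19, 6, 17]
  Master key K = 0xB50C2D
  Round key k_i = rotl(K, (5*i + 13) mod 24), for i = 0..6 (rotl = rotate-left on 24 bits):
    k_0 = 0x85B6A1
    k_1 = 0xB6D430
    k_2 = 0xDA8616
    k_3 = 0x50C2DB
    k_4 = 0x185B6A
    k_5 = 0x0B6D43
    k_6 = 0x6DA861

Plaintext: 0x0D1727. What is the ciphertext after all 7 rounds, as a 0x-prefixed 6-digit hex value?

s_0 = plaintext = 0x0D1727
s_1 = Round(s_0, k_0) = 0x4137BA
s_2 = Round(s_1, k_1) = 0xB8EE0A
s_3 = Round(s_2, k_2) = 0x89F669
s_4 = Round(s_3, k_3) = 0xC71C5F
s_5 = Round(s_4, k_4) = 0xB85A2D
s_6 = Round(s_5, k_5) = 0xED5C1C
s_7 = Round(s_6, k_6) = 0xA718A6

0xA718A6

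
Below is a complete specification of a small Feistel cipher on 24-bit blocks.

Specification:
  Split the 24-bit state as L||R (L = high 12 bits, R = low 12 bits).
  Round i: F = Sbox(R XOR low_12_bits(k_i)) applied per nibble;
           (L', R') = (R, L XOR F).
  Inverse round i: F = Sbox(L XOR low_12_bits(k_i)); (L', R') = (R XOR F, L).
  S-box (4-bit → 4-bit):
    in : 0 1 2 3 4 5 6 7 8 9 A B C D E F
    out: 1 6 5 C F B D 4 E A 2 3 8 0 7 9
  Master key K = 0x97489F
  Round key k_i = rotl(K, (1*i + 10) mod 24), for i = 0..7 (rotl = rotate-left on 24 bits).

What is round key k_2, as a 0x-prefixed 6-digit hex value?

K = 0x97489F
k_0 = rotl(K, (1*0+10) mod 24) = rotl(K, 10) = 0x227E5D
k_1 = rotl(K, (1*1+10) mod 24) = rotl(K, 11) = 0x44FCBA
k_2 = rotl(K, (1*2+10) mod 24) = rotl(K, 12) = 0x89F974

0x89F974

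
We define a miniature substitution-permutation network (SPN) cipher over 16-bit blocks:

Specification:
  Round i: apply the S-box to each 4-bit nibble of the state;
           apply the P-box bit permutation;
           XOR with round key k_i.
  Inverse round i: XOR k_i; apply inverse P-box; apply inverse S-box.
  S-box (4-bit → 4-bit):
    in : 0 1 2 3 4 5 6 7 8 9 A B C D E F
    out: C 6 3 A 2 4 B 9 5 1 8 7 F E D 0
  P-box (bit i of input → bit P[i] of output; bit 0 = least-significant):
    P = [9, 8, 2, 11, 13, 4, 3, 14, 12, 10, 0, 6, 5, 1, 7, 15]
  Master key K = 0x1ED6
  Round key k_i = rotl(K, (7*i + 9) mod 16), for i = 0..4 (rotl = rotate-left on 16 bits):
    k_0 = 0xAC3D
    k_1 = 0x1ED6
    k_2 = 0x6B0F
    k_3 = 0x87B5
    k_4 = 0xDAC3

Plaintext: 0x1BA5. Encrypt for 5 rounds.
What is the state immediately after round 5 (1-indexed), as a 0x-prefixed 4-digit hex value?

0x0333

s_0 = plaintext = 0x1BA5
s_1 = Round(s_0, k_0) = 0xF8BA
s_2 = Round(s_1, k_1) = 0x26CF
s_3 = Round(s_2, k_2) = 0x1F75
s_4 = Round(s_3, k_3) = 0xE733
s_5 = Round(s_4, k_4) = 0x0333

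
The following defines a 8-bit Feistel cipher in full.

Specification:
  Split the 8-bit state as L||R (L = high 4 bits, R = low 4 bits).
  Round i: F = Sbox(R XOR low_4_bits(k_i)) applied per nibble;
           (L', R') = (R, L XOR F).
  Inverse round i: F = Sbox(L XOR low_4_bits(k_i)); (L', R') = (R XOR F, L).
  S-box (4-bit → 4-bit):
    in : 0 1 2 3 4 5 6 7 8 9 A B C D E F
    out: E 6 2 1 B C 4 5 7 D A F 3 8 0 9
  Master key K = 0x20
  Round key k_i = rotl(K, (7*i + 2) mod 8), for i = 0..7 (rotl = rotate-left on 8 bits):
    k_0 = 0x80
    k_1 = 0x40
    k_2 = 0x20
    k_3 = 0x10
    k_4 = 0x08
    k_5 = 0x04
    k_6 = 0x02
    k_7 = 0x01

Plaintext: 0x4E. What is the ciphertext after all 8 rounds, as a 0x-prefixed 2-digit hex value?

s_0 = plaintext = 0x4E
s_1 = Round(s_0, k_0) = 0xE4
s_2 = Round(s_1, k_1) = 0x45
s_3 = Round(s_2, k_2) = 0x58
s_4 = Round(s_3, k_3) = 0x82
s_5 = Round(s_4, k_4) = 0x22
s_6 = Round(s_5, k_5) = 0x26
s_7 = Round(s_6, k_6) = 0x69
s_8 = Round(s_7, k_7) = 0x91

0x91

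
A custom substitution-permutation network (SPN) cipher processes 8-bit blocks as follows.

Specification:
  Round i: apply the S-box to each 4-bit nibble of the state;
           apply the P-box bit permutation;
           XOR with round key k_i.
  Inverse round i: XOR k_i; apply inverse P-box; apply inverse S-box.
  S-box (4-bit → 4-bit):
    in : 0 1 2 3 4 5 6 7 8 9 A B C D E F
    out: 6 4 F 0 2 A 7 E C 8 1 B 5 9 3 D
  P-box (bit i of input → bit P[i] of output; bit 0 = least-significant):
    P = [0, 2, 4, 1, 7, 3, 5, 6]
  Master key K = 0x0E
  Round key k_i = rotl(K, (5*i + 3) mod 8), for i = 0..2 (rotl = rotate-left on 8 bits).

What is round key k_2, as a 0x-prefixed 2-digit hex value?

0xC1

K = 0x0E
k_0 = rotl(K, (5*0+3) mod 8) = rotl(K, 3) = 0x70
k_1 = rotl(K, (5*1+3) mod 8) = rotl(K, 0) = 0x0E
k_2 = rotl(K, (5*2+3) mod 8) = rotl(K, 5) = 0xC1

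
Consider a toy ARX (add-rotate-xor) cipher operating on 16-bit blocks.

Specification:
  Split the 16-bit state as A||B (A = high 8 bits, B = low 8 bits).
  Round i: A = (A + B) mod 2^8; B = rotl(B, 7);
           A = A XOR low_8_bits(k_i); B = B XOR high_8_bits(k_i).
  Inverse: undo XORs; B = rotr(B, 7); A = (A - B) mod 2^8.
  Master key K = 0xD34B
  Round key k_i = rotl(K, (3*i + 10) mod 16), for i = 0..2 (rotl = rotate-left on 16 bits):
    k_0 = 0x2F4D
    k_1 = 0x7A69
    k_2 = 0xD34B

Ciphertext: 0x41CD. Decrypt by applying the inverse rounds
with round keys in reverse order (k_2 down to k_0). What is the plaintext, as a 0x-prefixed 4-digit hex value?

0x0F47

s_0 = ciphertext = 0x41CD
s_1 = InvRound(s_0, k_2) = 0xCE3C
s_2 = InvRound(s_1, k_1) = 0x1B8C
s_3 = InvRound(s_2, k_0) = 0x0F47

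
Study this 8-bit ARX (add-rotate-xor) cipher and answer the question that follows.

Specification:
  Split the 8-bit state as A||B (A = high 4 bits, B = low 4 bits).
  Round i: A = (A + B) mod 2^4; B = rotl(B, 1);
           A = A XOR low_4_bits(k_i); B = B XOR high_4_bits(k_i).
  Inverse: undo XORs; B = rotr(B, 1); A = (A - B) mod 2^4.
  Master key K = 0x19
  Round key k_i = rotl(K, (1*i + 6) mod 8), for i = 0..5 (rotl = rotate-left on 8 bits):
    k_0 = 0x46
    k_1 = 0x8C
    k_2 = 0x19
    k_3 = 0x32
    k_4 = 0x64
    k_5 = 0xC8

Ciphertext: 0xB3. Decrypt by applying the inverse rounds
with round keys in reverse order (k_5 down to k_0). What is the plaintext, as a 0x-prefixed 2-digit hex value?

0xDD

s_0 = ciphertext = 0xB3
s_1 = InvRound(s_0, k_5) = 0x4F
s_2 = InvRound(s_1, k_4) = 0x4C
s_3 = InvRound(s_2, k_3) = 0x7F
s_4 = InvRound(s_3, k_2) = 0x77
s_5 = InvRound(s_4, k_1) = 0xCF
s_6 = InvRound(s_5, k_0) = 0xDD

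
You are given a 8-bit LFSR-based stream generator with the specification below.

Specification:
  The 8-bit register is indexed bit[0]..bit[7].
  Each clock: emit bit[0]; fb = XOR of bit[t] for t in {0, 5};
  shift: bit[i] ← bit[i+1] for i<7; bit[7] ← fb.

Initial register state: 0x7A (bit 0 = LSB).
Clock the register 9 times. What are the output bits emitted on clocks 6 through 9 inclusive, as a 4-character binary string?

1101

reg_0 = 0x7A
clock 1: out=0, reg = 0xBD
clock 2: out=1, reg = 0x5E
clock 3: out=0, reg = 0x2F
clock 4: out=1, reg = 0x17
clock 5: out=1, reg = 0x8B
clock 6: out=1, reg = 0xC5
clock 7: out=1, reg = 0xE2
clock 8: out=0, reg = 0xF1
clock 9: out=1, reg = 0x78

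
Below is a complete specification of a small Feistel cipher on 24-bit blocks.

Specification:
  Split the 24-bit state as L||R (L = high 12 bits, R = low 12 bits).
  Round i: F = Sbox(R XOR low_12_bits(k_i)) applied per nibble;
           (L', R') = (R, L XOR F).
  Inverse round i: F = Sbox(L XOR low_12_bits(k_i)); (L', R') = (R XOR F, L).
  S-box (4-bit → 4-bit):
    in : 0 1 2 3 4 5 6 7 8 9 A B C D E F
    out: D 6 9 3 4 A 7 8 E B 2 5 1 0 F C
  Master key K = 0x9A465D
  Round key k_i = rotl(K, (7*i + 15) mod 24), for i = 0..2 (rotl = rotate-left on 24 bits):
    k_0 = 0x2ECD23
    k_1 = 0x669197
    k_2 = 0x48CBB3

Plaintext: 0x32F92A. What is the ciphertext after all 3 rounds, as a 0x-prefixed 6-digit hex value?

s_0 = plaintext = 0x32F92A
s_1 = Round(s_0, k_0) = 0x92A7F4
s_2 = Round(s_1, k_1) = 0x7F4E59
s_3 = Round(s_2, k_2) = 0xE59D06

0xE59D06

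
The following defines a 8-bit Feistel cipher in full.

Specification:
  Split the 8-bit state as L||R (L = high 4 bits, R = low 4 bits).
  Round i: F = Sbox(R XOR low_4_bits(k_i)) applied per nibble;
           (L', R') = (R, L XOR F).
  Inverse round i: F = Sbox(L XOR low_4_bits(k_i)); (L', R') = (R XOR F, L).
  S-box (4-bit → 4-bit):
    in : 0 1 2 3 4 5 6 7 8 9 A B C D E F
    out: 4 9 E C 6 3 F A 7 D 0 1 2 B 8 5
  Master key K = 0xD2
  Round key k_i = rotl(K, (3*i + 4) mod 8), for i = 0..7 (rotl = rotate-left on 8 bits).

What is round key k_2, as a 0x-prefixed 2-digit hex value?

0x4B

K = 0xD2
k_0 = rotl(K, (3*0+4) mod 8) = rotl(K, 4) = 0x2D
k_1 = rotl(K, (3*1+4) mod 8) = rotl(K, 7) = 0x69
k_2 = rotl(K, (3*2+4) mod 8) = rotl(K, 2) = 0x4B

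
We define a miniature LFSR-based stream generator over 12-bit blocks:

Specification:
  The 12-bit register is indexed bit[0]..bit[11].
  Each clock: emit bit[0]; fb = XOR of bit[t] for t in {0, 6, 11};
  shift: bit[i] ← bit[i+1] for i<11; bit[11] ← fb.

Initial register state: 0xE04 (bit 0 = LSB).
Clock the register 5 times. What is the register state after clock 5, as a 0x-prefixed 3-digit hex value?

0x5F0

reg_0 = 0xE04
clock 1: out=0, reg = 0xF02
clock 2: out=0, reg = 0xF81
clock 3: out=1, reg = 0x7C0
clock 4: out=0, reg = 0xBE0
clock 5: out=0, reg = 0x5F0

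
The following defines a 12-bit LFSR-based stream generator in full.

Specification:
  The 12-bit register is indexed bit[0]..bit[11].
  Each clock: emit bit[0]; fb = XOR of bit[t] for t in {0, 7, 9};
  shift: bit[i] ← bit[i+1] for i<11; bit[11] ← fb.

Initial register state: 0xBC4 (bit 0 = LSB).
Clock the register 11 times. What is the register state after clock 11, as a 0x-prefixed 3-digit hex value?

0xC4D

reg_0 = 0xBC4
clock 1: out=0, reg = 0x5E2
clock 2: out=0, reg = 0xAF1
clock 3: out=1, reg = 0xD78
clock 4: out=0, reg = 0x6BC
clock 5: out=0, reg = 0x35E
clock 6: out=0, reg = 0x9AF
clock 7: out=1, reg = 0x4D7
clock 8: out=1, reg = 0x26B
clock 9: out=1, reg = 0x135
clock 10: out=1, reg = 0x89A
clock 11: out=0, reg = 0xC4D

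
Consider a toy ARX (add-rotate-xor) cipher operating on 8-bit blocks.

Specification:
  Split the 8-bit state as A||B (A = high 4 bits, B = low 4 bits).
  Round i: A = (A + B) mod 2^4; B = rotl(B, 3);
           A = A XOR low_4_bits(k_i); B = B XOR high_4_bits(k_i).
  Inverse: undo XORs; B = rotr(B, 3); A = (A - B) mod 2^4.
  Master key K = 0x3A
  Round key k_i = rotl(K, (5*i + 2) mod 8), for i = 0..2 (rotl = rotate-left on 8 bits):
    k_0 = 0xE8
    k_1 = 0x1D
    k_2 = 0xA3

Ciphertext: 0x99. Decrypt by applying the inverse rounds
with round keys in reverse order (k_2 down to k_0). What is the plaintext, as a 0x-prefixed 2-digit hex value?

0x30

s_0 = ciphertext = 0x99
s_1 = InvRound(s_0, k_2) = 0x46
s_2 = InvRound(s_1, k_1) = 0xBE
s_3 = InvRound(s_2, k_0) = 0x30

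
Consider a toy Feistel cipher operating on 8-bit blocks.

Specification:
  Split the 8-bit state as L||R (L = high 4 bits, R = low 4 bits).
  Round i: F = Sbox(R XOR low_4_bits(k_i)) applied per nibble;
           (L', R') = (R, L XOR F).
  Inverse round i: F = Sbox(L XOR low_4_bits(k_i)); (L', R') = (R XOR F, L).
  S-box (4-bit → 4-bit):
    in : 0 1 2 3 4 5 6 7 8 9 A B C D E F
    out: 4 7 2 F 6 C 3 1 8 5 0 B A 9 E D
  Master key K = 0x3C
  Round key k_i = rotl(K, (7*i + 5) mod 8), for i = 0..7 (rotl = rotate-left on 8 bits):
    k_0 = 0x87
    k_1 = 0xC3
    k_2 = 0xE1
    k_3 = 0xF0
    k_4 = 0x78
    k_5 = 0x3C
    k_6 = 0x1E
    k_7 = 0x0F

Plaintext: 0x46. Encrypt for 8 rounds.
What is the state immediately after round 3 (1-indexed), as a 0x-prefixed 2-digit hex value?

0x2C

s_0 = plaintext = 0x46
s_1 = Round(s_0, k_0) = 0x63
s_2 = Round(s_1, k_1) = 0x32
s_3 = Round(s_2, k_2) = 0x2C
s_4 = Round(s_3, k_3) = 0xC8
s_5 = Round(s_4, k_4) = 0x88
s_6 = Round(s_5, k_5) = 0x8E
s_7 = Round(s_6, k_6) = 0xEC
s_8 = Round(s_7, k_7) = 0xC1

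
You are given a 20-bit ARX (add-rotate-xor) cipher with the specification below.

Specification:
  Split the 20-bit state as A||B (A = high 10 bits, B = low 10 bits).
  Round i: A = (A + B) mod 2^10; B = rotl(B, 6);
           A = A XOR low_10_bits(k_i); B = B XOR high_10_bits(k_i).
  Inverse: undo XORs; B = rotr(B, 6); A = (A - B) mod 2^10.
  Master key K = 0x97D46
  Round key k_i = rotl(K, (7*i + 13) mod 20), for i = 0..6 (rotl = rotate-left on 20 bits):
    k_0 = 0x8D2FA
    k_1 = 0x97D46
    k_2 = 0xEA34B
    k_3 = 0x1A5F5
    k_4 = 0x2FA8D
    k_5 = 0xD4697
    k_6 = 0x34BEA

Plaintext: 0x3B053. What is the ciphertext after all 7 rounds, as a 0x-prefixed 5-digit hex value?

s_0 = plaintext = 0x3B053
s_1 = Round(s_0, k_0) = 0xF16F1
s_2 = Round(s_1, k_1) = 0xFC230
s_3 = Round(s_2, k_2) = 0x5AF8B
s_4 = Round(s_3, k_3) = 0x40E91
s_5 = Round(s_4, k_4) = 0x464D7
s_6 = Round(s_5, k_5) = 0xD9E9C
s_7 = Round(s_6, k_6) = 0x7A7FB

0x7A7FB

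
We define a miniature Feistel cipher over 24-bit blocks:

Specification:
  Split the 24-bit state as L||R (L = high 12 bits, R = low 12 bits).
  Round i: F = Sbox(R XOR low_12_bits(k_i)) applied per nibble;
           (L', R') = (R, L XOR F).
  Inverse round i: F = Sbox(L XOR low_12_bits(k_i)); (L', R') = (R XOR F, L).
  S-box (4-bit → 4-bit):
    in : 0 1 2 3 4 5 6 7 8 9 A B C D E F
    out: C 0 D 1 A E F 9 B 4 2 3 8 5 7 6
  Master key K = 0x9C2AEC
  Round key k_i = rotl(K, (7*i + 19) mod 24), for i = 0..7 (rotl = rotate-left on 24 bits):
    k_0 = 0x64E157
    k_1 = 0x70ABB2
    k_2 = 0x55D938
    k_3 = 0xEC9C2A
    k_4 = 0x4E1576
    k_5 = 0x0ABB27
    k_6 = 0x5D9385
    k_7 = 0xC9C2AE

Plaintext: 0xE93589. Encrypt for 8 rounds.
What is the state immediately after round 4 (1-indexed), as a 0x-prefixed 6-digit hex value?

0x613102

s_0 = plaintext = 0xE93589
s_1 = Round(s_0, k_0) = 0x5894C4
s_2 = Round(s_1, k_1) = 0x4C4316
s_3 = Round(s_2, k_2) = 0x316613
s_4 = Round(s_3, k_3) = 0x613102
s_5 = Round(s_4, k_4) = 0x102C89
s_6 = Round(s_5, k_5) = 0xC89825
s_7 = Round(s_6, k_6) = 0x825FA5
s_8 = Round(s_7, k_7) = 0xFA5DE6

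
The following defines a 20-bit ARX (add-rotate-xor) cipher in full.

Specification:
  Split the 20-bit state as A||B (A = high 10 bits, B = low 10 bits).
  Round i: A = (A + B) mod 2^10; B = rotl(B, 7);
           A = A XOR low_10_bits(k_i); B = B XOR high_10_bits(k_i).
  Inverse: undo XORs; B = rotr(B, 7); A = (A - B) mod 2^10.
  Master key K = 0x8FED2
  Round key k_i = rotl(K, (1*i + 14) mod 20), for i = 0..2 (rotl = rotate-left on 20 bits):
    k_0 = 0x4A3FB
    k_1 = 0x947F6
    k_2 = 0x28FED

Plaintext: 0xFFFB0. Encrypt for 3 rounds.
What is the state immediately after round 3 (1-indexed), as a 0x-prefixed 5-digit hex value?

s_0 = plaintext = 0xFFFB0
s_1 = Round(s_0, k_0) = 0x1515E
s_2 = Round(s_1, k_1) = 0x9117A
s_3 = Round(s_2, k_2) = 0x14D8C

0x14D8C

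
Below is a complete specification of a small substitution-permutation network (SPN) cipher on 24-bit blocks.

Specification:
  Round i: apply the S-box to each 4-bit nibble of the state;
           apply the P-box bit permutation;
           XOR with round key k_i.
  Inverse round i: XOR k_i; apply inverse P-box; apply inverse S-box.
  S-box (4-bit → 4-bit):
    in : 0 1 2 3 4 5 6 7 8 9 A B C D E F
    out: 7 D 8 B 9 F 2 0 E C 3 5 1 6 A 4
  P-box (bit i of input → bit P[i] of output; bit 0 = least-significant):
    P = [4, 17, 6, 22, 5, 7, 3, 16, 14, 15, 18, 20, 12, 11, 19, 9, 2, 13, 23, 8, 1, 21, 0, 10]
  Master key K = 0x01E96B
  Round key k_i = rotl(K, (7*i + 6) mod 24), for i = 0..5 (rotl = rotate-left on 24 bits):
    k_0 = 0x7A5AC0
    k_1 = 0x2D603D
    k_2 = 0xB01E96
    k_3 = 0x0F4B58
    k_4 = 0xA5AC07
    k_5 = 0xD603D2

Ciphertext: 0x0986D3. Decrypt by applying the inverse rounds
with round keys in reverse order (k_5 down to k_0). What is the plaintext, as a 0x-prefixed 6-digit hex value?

0xDBA119

s_0 = ciphertext = 0x0986D3
s_1 = InvRound(s_0, k_5) = 0x99F82E
s_2 = InvRound(s_1, k_4) = 0x87B1B7
s_3 = InvRound(s_2, k_3) = 0xB05A0F
s_4 = InvRound(s_3, k_2) = 0x977CDC
s_5 = InvRound(s_4, k_1) = 0x8F02AD
s_6 = InvRound(s_5, k_0) = 0xDBA119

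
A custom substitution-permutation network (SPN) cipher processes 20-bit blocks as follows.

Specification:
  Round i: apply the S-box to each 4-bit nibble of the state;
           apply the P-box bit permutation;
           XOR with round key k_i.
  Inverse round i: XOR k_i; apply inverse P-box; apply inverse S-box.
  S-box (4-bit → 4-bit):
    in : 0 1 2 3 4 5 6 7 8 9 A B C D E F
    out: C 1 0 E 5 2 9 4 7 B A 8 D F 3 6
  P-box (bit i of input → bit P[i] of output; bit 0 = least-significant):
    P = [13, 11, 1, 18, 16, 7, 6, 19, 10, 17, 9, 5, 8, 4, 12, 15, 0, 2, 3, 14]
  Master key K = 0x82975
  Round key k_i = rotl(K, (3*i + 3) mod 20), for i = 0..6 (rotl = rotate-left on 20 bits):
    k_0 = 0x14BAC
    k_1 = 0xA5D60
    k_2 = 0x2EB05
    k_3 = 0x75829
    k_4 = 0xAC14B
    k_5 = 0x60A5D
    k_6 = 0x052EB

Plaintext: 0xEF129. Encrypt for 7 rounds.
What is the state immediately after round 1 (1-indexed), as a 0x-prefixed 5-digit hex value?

s_0 = plaintext = 0xEF129
s_1 = Round(s_0, k_0) = 0x577B9
s_2 = Round(s_1, k_1) = 0x66764
s_3 = Round(s_2, k_2) = 0xB0806
s_4 = Round(s_3, k_3) = 0x9AE69
s_5 = Round(s_4, k_4) = 0x52D5E
s_6 = Round(s_5, k_5) = 0x424F9
s_7 = Round(s_6, k_6) = 0x47C22

0x577B9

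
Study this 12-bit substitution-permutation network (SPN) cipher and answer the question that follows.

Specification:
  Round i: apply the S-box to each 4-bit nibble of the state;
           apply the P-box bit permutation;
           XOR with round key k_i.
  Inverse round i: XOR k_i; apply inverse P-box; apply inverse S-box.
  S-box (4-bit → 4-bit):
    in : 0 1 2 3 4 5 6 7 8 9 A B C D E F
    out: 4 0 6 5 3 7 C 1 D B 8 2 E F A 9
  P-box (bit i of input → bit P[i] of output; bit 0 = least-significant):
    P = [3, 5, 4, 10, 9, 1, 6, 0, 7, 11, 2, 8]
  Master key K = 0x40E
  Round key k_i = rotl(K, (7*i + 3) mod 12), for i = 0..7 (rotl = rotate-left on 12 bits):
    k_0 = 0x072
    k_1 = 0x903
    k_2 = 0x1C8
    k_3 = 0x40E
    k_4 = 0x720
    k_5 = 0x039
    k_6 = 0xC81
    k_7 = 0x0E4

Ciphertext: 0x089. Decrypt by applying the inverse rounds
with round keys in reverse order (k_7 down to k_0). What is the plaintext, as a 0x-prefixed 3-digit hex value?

s_0 = ciphertext = 0x089
s_1 = InvRound(s_0, k_7) = 0x064
s_2 = InvRound(s_1, k_6) = 0x56E
s_3 = InvRound(s_2, k_5) = 0x6C6
s_4 = InvRound(s_3, k_4) = 0x82B
s_5 = InvRound(s_4, k_3) = 0x2AE
s_6 = InvRound(s_5, k_2) = 0x65B
s_7 = InvRound(s_6, k_1) = 0xE38
s_8 = InvRound(s_7, k_0) = 0xB5F

0xB5F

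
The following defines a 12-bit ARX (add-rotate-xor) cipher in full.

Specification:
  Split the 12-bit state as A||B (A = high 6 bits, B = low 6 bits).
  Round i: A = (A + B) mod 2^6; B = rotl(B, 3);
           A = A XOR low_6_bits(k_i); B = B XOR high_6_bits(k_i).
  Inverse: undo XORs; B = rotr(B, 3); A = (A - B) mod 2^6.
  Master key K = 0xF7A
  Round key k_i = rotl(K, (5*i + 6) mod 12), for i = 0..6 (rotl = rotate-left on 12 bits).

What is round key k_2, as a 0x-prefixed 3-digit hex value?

0x7AF

K = 0xF7A
k_0 = rotl(K, (5*0+6) mod 12) = rotl(K, 6) = 0xEBD
k_1 = rotl(K, (5*1+6) mod 12) = rotl(K, 11) = 0x7BD
k_2 = rotl(K, (5*2+6) mod 12) = rotl(K, 4) = 0x7AF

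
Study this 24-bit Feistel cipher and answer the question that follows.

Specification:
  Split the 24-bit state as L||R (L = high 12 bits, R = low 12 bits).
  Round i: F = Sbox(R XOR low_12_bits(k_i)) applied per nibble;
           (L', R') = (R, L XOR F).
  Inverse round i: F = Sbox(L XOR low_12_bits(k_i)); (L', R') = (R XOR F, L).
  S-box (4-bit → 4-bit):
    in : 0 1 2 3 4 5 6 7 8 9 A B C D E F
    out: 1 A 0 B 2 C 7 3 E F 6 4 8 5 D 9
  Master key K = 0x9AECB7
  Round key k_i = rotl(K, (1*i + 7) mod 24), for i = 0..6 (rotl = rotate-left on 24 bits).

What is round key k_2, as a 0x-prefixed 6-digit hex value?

0xD96F35

K = 0x9AECB7
k_0 = rotl(K, (1*0+7) mod 24) = rotl(K, 7) = 0x765BCD
k_1 = rotl(K, (1*1+7) mod 24) = rotl(K, 8) = 0xECB79A
k_2 = rotl(K, (1*2+7) mod 24) = rotl(K, 9) = 0xD96F35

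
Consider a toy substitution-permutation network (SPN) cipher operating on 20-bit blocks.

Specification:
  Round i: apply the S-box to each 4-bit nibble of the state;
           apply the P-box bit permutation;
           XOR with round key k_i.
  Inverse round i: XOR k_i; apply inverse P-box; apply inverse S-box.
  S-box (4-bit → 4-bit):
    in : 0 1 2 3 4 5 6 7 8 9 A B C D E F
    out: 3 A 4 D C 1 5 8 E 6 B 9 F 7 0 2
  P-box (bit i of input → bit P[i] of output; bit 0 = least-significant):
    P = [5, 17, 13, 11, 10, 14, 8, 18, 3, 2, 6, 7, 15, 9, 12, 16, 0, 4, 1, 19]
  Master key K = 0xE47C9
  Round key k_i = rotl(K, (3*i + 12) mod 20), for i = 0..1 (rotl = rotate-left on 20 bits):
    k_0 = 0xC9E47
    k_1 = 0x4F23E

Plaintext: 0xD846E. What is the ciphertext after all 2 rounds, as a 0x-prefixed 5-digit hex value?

0x58969

s_0 = plaintext = 0xD846E
s_1 = Round(s_0, k_0) = 0xD8994
s_2 = Round(s_1, k_1) = 0x58969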